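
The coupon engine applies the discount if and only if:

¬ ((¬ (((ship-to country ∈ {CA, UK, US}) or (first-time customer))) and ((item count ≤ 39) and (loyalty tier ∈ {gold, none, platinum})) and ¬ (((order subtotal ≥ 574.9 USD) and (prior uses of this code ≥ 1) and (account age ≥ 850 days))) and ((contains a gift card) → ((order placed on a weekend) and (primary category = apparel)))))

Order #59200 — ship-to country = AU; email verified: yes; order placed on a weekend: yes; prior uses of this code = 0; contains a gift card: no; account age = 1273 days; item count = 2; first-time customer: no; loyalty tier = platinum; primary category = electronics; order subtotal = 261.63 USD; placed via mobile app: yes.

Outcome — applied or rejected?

Rejected

Atomic conditions:
  ship-to country ∈ {CA, UK, US}: AU is not in the set → false
  first-time customer: no → false
  item count ≤ 39: 2 ≤ 39 is true
  loyalty tier ∈ {gold, none, platinum}: platinum is in the set → true
  order subtotal ≥ 574.9 USD: 261.63 ≥ 574.9 is false
  prior uses of this code ≥ 1: 0 ≥ 1 is false
  account age ≥ 850 days: 1273 ≥ 850 is true
  contains a gift card: no → false
  order placed on a weekend: yes → true
  primary category = apparel: electronics == apparel is false
Combine:
[1.1.1] false OR false = false
[1.1] NOT false = true
[1.2] true AND true = true
[1.3.1] false AND false AND true = false
[1.3] NOT false = true
[1.4.2] true AND false = false
[1.4] false → false (antecedent false ⇒ implication holds) = true
[1] true AND true AND true AND true = true
[root] NOT true = false
Overall: false → rejected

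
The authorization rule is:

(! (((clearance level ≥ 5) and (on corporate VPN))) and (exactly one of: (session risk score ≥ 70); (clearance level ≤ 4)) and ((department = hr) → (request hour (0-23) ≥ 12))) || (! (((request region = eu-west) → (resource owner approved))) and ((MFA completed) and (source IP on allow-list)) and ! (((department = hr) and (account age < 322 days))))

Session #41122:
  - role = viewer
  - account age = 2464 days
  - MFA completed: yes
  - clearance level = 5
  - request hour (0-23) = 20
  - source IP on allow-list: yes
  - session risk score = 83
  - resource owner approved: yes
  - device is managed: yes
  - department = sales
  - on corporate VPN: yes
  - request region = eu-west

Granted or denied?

Denied

Atomic conditions:
  clearance level ≥ 5: 5 ≥ 5 is true
  on corporate VPN: yes → true
  session risk score ≥ 70: 83 ≥ 70 is true
  clearance level ≤ 4: 5 ≤ 4 is false
  department = hr: sales == hr is false
  request hour (0-23) ≥ 12: 20 ≥ 12 is true
  request region = eu-west: eu-west == eu-west is true
  resource owner approved: yes → true
  MFA completed: yes → true
  source IP on allow-list: yes → true
  account age < 322 days: 2464 < 322 is false
Combine:
[1.1.1] true AND true = true
[1.1] NOT true = false
[1.2] exactly-one(true, false) = true
[1.3] false → true (antecedent false ⇒ implication holds) = true
[1] false AND true AND true = false
[2.1.1] true → true = true
[2.1] NOT true = false
[2.2] true AND true = true
[2.3.1] false AND false = false
[2.3] NOT false = true
[2] false AND true AND true = false
[root] false OR false = false
Overall: false → denied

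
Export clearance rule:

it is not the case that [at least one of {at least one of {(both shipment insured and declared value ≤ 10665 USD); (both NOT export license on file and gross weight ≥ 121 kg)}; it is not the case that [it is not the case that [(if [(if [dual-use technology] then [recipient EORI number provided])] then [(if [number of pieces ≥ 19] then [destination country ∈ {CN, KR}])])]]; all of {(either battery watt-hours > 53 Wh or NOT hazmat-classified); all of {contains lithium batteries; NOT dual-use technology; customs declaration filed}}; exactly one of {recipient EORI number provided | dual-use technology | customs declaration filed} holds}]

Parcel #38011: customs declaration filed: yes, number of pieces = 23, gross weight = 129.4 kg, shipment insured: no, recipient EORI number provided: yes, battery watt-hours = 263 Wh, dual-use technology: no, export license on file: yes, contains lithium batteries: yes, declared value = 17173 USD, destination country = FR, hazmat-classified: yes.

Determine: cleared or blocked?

Atomic conditions:
  shipment insured: no → false
  declared value ≤ 10665 USD: 17173 ≤ 10665 is false
  NOT export license on file: yes → false
  gross weight ≥ 121 kg: 129.4 ≥ 121 is true
  dual-use technology: no → false
  recipient EORI number provided: yes → true
  number of pieces ≥ 19: 23 ≥ 19 is true
  destination country ∈ {CN, KR}: FR is not in the set → false
  battery watt-hours > 53 Wh: 263 > 53 is true
  NOT hazmat-classified: yes → false
  contains lithium batteries: yes → true
  NOT dual-use technology: no → true
  customs declaration filed: yes → true
Combine:
[1.1.1] false AND false = false
[1.1.2] false AND true = false
[1.1] false OR false = false
[1.2.1.1.1] false → true (antecedent false ⇒ implication holds) = true
[1.2.1.1.2] true → false = false
[1.2.1.1] true → false = false
[1.2.1] NOT false = true
[1.2] NOT true = false
[1.3.1] true OR false = true
[1.3.2] true AND true AND true = true
[1.3] true AND true = true
[1.4] exactly-one(true, false, true) = false
[1] false OR false OR true OR false = true
[root] NOT true = false
Overall: false → blocked

Blocked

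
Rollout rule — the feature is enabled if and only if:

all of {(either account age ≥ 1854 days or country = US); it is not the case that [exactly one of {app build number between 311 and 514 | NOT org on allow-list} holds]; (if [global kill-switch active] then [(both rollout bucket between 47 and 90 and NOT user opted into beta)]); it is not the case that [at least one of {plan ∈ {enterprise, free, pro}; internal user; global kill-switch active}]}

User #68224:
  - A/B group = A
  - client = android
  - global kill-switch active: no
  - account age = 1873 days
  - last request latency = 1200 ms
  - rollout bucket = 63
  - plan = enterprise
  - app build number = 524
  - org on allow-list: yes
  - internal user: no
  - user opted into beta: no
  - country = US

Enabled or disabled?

Atomic conditions:
  account age ≥ 1854 days: 1873 ≥ 1854 is true
  country = US: US == US is true
  app build number between 311 and 514: 524 in [311, 514] is false
  NOT org on allow-list: yes → false
  global kill-switch active: no → false
  rollout bucket between 47 and 90: 63 in [47, 90] is true
  NOT user opted into beta: no → true
  plan ∈ {enterprise, free, pro}: enterprise is in the set → true
  internal user: no → false
Combine:
[1] true OR true = true
[2.1] exactly-one(false, false) = false
[2] NOT false = true
[3.2] true AND true = true
[3] false → true (antecedent false ⇒ implication holds) = true
[4.1] true OR false OR false = true
[4] NOT true = false
[root] true AND true AND true AND false = false
Overall: false → disabled

Disabled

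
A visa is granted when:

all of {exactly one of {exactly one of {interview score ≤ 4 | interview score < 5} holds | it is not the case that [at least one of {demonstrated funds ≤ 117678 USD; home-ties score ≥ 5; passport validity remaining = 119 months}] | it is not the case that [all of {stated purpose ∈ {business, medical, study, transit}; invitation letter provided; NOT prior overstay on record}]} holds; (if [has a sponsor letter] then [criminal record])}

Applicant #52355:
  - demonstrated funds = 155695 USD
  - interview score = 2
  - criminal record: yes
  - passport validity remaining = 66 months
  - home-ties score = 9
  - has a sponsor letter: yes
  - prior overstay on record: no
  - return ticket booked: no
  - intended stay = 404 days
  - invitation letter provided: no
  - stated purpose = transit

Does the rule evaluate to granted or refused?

Atomic conditions:
  interview score ≤ 4: 2 ≤ 4 is true
  interview score < 5: 2 < 5 is true
  demonstrated funds ≤ 117678 USD: 155695 ≤ 117678 is false
  home-ties score ≥ 5: 9 ≥ 5 is true
  passport validity remaining = 119 months: 66 == 119 is false
  stated purpose ∈ {business, medical, study, transit}: transit is in the set → true
  invitation letter provided: no → false
  NOT prior overstay on record: no → true
  has a sponsor letter: yes → true
  criminal record: yes → true
Combine:
[1.1] exactly-one(true, true) = false
[1.2.1] false OR true OR false = true
[1.2] NOT true = false
[1.3.1] true AND false AND true = false
[1.3] NOT false = true
[1] exactly-one(false, false, true) = true
[2] true → true = true
[root] true AND true = true
Overall: true → granted

Granted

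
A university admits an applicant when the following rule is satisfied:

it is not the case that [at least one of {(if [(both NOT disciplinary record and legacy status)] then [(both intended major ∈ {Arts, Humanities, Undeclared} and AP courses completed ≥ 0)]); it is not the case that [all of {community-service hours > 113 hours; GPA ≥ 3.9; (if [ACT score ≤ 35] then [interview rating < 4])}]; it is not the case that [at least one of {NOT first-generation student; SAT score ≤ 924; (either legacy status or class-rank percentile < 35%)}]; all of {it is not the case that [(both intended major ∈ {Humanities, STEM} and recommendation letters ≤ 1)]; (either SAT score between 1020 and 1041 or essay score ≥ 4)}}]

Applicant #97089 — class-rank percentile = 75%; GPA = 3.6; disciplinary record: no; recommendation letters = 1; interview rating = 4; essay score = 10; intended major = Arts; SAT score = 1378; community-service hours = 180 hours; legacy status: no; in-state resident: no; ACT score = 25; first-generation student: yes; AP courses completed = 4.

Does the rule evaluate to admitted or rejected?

Atomic conditions:
  NOT disciplinary record: no → true
  legacy status: no → false
  intended major ∈ {Arts, Humanities, Undeclared}: Arts is in the set → true
  AP courses completed ≥ 0: 4 ≥ 0 is true
  community-service hours > 113 hours: 180 > 113 is true
  GPA ≥ 3.9: 3.6 ≥ 3.9 is false
  ACT score ≤ 35: 25 ≤ 35 is true
  interview rating < 4: 4 < 4 is false
  NOT first-generation student: yes → false
  SAT score ≤ 924: 1378 ≤ 924 is false
  class-rank percentile < 35%: 75 < 35 is false
  intended major ∈ {Humanities, STEM}: Arts is not in the set → false
  recommendation letters ≤ 1: 1 ≤ 1 is true
  SAT score between 1020 and 1041: 1378 in [1020, 1041] is false
  essay score ≥ 4: 10 ≥ 4 is true
Combine:
[1.1.1] true AND false = false
[1.1.2] true AND true = true
[1.1] false → true (antecedent false ⇒ implication holds) = true
[1.2.1.3] true → false = false
[1.2.1] true AND false AND false = false
[1.2] NOT false = true
[1.3.1.3] false OR false = false
[1.3.1] false OR false OR false = false
[1.3] NOT false = true
[1.4.1.1] false AND true = false
[1.4.1] NOT false = true
[1.4.2] false OR true = true
[1.4] true AND true = true
[1] true OR true OR true OR true = true
[root] NOT true = false
Overall: false → rejected

Rejected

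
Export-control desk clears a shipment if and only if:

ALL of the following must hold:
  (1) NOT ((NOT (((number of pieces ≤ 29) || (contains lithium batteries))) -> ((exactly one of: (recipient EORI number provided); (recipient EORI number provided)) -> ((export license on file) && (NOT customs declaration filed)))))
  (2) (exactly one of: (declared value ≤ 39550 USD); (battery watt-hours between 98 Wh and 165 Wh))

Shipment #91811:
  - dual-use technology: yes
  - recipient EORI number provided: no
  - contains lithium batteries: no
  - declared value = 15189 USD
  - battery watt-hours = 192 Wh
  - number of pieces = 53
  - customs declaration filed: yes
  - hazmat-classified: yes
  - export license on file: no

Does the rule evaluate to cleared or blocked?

Atomic conditions:
  number of pieces ≤ 29: 53 ≤ 29 is false
  contains lithium batteries: no → false
  recipient EORI number provided: no → false
  export license on file: no → false
  NOT customs declaration filed: yes → false
  declared value ≤ 39550 USD: 15189 ≤ 39550 is true
  battery watt-hours between 98 Wh and 165 Wh: 192 in [98, 165] is false
Combine:
[1.1.1.1] false OR false = false
[1.1.1] NOT false = true
[1.1.2.1] exactly-one(false, false) = false
[1.1.2.2] false AND false = false
[1.1.2] false → false (antecedent false ⇒ implication holds) = true
[1.1] true → true = true
[1] NOT true = false
[2] exactly-one(true, false) = true
[root] false AND true = false
Overall: false → blocked

Blocked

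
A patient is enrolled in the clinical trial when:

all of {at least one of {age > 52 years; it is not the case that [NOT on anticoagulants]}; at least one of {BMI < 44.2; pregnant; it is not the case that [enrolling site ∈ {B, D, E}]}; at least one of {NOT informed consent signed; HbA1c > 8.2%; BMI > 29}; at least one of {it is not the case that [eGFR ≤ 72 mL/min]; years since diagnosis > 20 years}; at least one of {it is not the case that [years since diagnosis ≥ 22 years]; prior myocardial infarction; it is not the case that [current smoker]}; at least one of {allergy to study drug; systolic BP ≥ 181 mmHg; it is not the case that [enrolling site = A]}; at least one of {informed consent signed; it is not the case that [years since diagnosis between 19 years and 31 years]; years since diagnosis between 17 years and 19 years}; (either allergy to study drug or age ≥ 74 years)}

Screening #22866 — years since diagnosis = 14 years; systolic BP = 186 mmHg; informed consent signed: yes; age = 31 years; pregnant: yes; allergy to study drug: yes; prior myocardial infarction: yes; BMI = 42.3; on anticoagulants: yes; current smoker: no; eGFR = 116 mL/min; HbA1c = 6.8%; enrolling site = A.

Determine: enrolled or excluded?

Atomic conditions:
  age > 52 years: 31 > 52 is false
  NOT on anticoagulants: yes → false
  BMI < 44.2: 42.3 < 44.2 is true
  pregnant: yes → true
  enrolling site ∈ {B, D, E}: A is not in the set → false
  NOT informed consent signed: yes → false
  HbA1c > 8.2%: 6.8 > 8.2 is false
  BMI > 29: 42.3 > 29 is true
  eGFR ≤ 72 mL/min: 116 ≤ 72 is false
  years since diagnosis > 20 years: 14 > 20 is false
  years since diagnosis ≥ 22 years: 14 ≥ 22 is false
  prior myocardial infarction: yes → true
  current smoker: no → false
  allergy to study drug: yes → true
  systolic BP ≥ 181 mmHg: 186 ≥ 181 is true
  enrolling site = A: A == A is true
  informed consent signed: yes → true
  years since diagnosis between 19 years and 31 years: 14 in [19, 31] is false
  years since diagnosis between 17 years and 19 years: 14 in [17, 19] is false
  age ≥ 74 years: 31 ≥ 74 is false
Combine:
[1.2] NOT false = true
[1] false OR true = true
[2.3] NOT false = true
[2] true OR true OR true = true
[3] false OR false OR true = true
[4.1] NOT false = true
[4] true OR false = true
[5.1] NOT false = true
[5.3] NOT false = true
[5] true OR true OR true = true
[6.3] NOT true = false
[6] true OR true OR false = true
[7.2] NOT false = true
[7] true OR true OR false = true
[8] true OR false = true
[root] true AND true AND true AND true AND true AND true AND true AND true = true
Overall: true → enrolled

Enrolled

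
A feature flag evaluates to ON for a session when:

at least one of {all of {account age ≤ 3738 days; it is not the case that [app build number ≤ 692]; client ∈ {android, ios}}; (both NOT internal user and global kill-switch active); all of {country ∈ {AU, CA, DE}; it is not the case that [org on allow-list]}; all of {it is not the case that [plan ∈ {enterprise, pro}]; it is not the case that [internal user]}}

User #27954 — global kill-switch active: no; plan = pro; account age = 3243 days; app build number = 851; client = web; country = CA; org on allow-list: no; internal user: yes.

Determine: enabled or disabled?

Atomic conditions:
  account age ≤ 3738 days: 3243 ≤ 3738 is true
  app build number ≤ 692: 851 ≤ 692 is false
  client ∈ {android, ios}: web is not in the set → false
  NOT internal user: yes → false
  global kill-switch active: no → false
  country ∈ {AU, CA, DE}: CA is in the set → true
  org on allow-list: no → false
  plan ∈ {enterprise, pro}: pro is in the set → true
  internal user: yes → true
Combine:
[1.2] NOT false = true
[1] true AND true AND false = false
[2] false AND false = false
[3.2] NOT false = true
[3] true AND true = true
[4.1] NOT true = false
[4.2] NOT true = false
[4] false AND false = false
[root] false OR false OR true OR false = true
Overall: true → enabled

Enabled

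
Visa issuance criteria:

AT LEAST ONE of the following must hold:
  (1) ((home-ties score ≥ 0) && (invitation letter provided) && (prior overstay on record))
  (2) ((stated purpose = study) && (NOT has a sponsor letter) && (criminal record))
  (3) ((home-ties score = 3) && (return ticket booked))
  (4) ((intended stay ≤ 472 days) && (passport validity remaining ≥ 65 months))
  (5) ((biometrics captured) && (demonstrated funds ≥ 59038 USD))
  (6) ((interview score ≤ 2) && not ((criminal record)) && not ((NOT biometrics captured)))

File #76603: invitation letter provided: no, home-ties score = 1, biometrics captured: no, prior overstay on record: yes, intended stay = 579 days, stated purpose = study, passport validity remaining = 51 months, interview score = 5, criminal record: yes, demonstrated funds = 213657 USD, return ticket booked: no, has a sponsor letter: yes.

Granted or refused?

Atomic conditions:
  home-ties score ≥ 0: 1 ≥ 0 is true
  invitation letter provided: no → false
  prior overstay on record: yes → true
  stated purpose = study: study == study is true
  NOT has a sponsor letter: yes → false
  criminal record: yes → true
  home-ties score = 3: 1 == 3 is false
  return ticket booked: no → false
  intended stay ≤ 472 days: 579 ≤ 472 is false
  passport validity remaining ≥ 65 months: 51 ≥ 65 is false
  biometrics captured: no → false
  demonstrated funds ≥ 59038 USD: 213657 ≥ 59038 is true
  interview score ≤ 2: 5 ≤ 2 is false
  NOT biometrics captured: no → true
Combine:
[1] true AND false AND true = false
[2] true AND false AND true = false
[3] false AND false = false
[4] false AND false = false
[5] false AND true = false
[6.2] NOT true = false
[6.3] NOT true = false
[6] false AND false AND false = false
[root] false OR false OR false OR false OR false OR false = false
Overall: false → refused

Refused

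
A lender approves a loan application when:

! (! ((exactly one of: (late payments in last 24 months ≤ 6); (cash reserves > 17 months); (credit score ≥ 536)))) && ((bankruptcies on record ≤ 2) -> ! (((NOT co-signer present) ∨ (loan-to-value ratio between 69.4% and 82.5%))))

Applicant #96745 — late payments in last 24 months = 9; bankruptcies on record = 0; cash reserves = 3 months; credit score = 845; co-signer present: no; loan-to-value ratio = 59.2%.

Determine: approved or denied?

Denied

Atomic conditions:
  late payments in last 24 months ≤ 6: 9 ≤ 6 is false
  cash reserves > 17 months: 3 > 17 is false
  credit score ≥ 536: 845 ≥ 536 is true
  bankruptcies on record ≤ 2: 0 ≤ 2 is true
  NOT co-signer present: no → true
  loan-to-value ratio between 69.4% and 82.5%: 59.2 in [69.4, 82.5] is false
Combine:
[1.1.1] exactly-one(false, false, true) = true
[1.1] NOT true = false
[1] NOT false = true
[2.2.1] true OR false = true
[2.2] NOT true = false
[2] true → false = false
[root] true AND false = false
Overall: false → denied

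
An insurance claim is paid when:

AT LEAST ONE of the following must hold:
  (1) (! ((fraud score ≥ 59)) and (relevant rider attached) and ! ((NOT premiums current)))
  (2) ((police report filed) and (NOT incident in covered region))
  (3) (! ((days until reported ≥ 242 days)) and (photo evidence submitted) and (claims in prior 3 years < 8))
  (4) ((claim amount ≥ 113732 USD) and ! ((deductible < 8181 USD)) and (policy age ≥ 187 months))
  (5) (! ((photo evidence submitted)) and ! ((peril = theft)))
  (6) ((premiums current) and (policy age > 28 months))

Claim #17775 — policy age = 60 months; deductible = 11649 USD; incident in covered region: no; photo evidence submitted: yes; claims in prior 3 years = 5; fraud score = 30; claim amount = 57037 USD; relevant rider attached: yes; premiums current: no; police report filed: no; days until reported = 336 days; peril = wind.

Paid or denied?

Atomic conditions:
  fraud score ≥ 59: 30 ≥ 59 is false
  relevant rider attached: yes → true
  NOT premiums current: no → true
  police report filed: no → false
  NOT incident in covered region: no → true
  days until reported ≥ 242 days: 336 ≥ 242 is true
  photo evidence submitted: yes → true
  claims in prior 3 years < 8: 5 < 8 is true
  claim amount ≥ 113732 USD: 57037 ≥ 113732 is false
  deductible < 8181 USD: 11649 < 8181 is false
  policy age ≥ 187 months: 60 ≥ 187 is false
  peril = theft: wind == theft is false
  premiums current: no → false
  policy age > 28 months: 60 > 28 is true
Combine:
[1.1] NOT false = true
[1.3] NOT true = false
[1] true AND true AND false = false
[2] false AND true = false
[3.1] NOT true = false
[3] false AND true AND true = false
[4.2] NOT false = true
[4] false AND true AND false = false
[5.1] NOT true = false
[5.2] NOT false = true
[5] false AND true = false
[6] false AND true = false
[root] false OR false OR false OR false OR false OR false = false
Overall: false → denied

Denied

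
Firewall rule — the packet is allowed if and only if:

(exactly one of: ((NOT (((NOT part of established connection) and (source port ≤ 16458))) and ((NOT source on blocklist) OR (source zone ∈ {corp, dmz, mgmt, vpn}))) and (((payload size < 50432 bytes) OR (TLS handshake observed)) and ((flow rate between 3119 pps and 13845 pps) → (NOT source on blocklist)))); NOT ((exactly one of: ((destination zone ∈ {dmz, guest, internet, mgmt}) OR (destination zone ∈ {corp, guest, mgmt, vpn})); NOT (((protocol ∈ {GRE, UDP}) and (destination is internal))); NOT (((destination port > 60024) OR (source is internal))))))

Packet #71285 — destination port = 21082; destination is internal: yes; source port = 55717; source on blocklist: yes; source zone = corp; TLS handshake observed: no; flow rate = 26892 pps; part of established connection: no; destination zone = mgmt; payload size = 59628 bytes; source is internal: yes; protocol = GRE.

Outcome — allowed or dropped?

Dropped

Atomic conditions:
  NOT part of established connection: no → true
  source port ≤ 16458: 55717 ≤ 16458 is false
  NOT source on blocklist: yes → false
  source zone ∈ {corp, dmz, mgmt, vpn}: corp is in the set → true
  payload size < 50432 bytes: 59628 < 50432 is false
  TLS handshake observed: no → false
  flow rate between 3119 pps and 13845 pps: 26892 in [3119, 13845] is false
  destination zone ∈ {dmz, guest, internet, mgmt}: mgmt is in the set → true
  destination zone ∈ {corp, guest, mgmt, vpn}: mgmt is in the set → true
  protocol ∈ {GRE, UDP}: GRE is in the set → true
  destination is internal: yes → true
  destination port > 60024: 21082 > 60024 is false
  source is internal: yes → true
Combine:
[1.1.1.1] true AND false = false
[1.1.1] NOT false = true
[1.1.2] false OR true = true
[1.1] true AND true = true
[1.2.1] false OR false = false
[1.2.2] false → false (antecedent false ⇒ implication holds) = true
[1.2] false AND true = false
[1] true AND false = false
[2.1.1] true OR true = true
[2.1.2.1] true AND true = true
[2.1.2] NOT true = false
[2.1.3.1] false OR true = true
[2.1.3] NOT true = false
[2.1] exactly-one(true, false, false) = true
[2] NOT true = false
[root] exactly-one(false, false) = false
Overall: false → dropped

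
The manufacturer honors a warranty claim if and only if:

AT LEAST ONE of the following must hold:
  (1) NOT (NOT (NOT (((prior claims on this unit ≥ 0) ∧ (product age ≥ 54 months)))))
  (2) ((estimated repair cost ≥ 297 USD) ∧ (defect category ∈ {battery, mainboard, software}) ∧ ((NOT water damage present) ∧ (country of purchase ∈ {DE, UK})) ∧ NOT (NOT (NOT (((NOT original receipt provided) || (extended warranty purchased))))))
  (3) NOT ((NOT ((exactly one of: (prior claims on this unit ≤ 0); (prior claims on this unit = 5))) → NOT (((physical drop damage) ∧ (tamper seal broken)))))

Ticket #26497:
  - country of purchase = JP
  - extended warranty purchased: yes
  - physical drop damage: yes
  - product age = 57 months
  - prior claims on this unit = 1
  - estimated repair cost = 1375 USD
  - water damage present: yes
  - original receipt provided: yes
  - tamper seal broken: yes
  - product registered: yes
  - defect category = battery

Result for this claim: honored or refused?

Atomic conditions:
  prior claims on this unit ≥ 0: 1 ≥ 0 is true
  product age ≥ 54 months: 57 ≥ 54 is true
  estimated repair cost ≥ 297 USD: 1375 ≥ 297 is true
  defect category ∈ {battery, mainboard, software}: battery is in the set → true
  NOT water damage present: yes → false
  country of purchase ∈ {DE, UK}: JP is not in the set → false
  NOT original receipt provided: yes → false
  extended warranty purchased: yes → true
  prior claims on this unit ≤ 0: 1 ≤ 0 is false
  prior claims on this unit = 5: 1 == 5 is false
  physical drop damage: yes → true
  tamper seal broken: yes → true
Combine:
[1.1.1.1] true AND true = true
[1.1.1] NOT true = false
[1.1] NOT false = true
[1] NOT true = false
[2.3] false AND false = false
[2.4.1.1.1] false OR true = true
[2.4.1.1] NOT true = false
[2.4.1] NOT false = true
[2.4] NOT true = false
[2] true AND true AND false AND false = false
[3.1.1.1] exactly-one(false, false) = false
[3.1.1] NOT false = true
[3.1.2.1] true AND true = true
[3.1.2] NOT true = false
[3.1] true → false = false
[3] NOT false = true
[root] false OR false OR true = true
Overall: true → honored

Honored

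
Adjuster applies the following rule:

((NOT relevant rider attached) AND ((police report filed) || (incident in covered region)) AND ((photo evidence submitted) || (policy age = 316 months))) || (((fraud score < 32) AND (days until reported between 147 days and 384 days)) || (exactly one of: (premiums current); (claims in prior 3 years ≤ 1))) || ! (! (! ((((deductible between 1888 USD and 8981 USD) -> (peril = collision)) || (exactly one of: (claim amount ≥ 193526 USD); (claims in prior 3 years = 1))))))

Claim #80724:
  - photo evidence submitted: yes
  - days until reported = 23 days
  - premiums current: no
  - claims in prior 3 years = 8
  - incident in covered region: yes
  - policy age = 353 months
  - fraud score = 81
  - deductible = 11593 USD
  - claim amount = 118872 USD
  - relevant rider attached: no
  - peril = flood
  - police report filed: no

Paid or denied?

Atomic conditions:
  NOT relevant rider attached: no → true
  police report filed: no → false
  incident in covered region: yes → true
  photo evidence submitted: yes → true
  policy age = 316 months: 353 == 316 is false
  fraud score < 32: 81 < 32 is false
  days until reported between 147 days and 384 days: 23 in [147, 384] is false
  premiums current: no → false
  claims in prior 3 years ≤ 1: 8 ≤ 1 is false
  deductible between 1888 USD and 8981 USD: 11593 in [1888, 8981] is false
  peril = collision: flood == collision is false
  claim amount ≥ 193526 USD: 118872 ≥ 193526 is false
  claims in prior 3 years = 1: 8 == 1 is false
Combine:
[1.2] false OR true = true
[1.3] true OR false = true
[1] true AND true AND true = true
[2.1] false AND false = false
[2.2] exactly-one(false, false) = false
[2] false OR false = false
[3.1.1.1.1] false → false (antecedent false ⇒ implication holds) = true
[3.1.1.1.2] exactly-one(false, false) = false
[3.1.1.1] true OR false = true
[3.1.1] NOT true = false
[3.1] NOT false = true
[3] NOT true = false
[root] true OR false OR false = true
Overall: true → paid

Paid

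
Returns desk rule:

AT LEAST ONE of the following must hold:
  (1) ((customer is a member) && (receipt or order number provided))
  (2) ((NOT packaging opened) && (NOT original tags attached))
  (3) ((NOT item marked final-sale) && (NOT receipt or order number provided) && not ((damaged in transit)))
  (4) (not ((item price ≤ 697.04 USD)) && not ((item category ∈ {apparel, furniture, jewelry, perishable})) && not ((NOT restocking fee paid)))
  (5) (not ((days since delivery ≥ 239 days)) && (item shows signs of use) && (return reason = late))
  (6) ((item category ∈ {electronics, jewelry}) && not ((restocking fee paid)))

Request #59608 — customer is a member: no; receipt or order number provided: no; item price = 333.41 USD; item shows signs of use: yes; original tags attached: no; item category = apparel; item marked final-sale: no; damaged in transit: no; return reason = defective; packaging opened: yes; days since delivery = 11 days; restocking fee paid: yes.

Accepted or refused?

Accepted

Atomic conditions:
  customer is a member: no → false
  receipt or order number provided: no → false
  NOT packaging opened: yes → false
  NOT original tags attached: no → true
  NOT item marked final-sale: no → true
  NOT receipt or order number provided: no → true
  damaged in transit: no → false
  item price ≤ 697.04 USD: 333.41 ≤ 697.04 is true
  item category ∈ {apparel, furniture, jewelry, perishable}: apparel is in the set → true
  NOT restocking fee paid: yes → false
  days since delivery ≥ 239 days: 11 ≥ 239 is false
  item shows signs of use: yes → true
  return reason = late: defective == late is false
  item category ∈ {electronics, jewelry}: apparel is not in the set → false
  restocking fee paid: yes → true
Combine:
[1] false AND false = false
[2] false AND true = false
[3.3] NOT false = true
[3] true AND true AND true = true
[4.1] NOT true = false
[4.2] NOT true = false
[4.3] NOT false = true
[4] false AND false AND true = false
[5.1] NOT false = true
[5] true AND true AND false = false
[6.2] NOT true = false
[6] false AND false = false
[root] false OR false OR true OR false OR false OR false = true
Overall: true → accepted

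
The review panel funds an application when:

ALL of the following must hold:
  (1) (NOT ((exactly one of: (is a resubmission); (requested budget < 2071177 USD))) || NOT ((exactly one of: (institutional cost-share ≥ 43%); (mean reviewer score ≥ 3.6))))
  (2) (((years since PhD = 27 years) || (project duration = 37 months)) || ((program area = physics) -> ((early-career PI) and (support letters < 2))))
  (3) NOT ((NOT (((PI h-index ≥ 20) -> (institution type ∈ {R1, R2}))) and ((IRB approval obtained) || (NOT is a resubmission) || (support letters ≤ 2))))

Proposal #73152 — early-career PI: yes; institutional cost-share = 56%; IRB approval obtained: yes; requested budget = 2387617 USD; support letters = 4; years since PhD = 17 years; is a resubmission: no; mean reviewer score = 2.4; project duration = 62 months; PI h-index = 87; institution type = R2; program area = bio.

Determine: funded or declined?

Atomic conditions:
  is a resubmission: no → false
  requested budget < 2071177 USD: 2387617 < 2071177 is false
  institutional cost-share ≥ 43%: 56 ≥ 43 is true
  mean reviewer score ≥ 3.6: 2.4 ≥ 3.6 is false
  years since PhD = 27 years: 17 == 27 is false
  project duration = 37 months: 62 == 37 is false
  program area = physics: bio == physics is false
  early-career PI: yes → true
  support letters < 2: 4 < 2 is false
  PI h-index ≥ 20: 87 ≥ 20 is true
  institution type ∈ {R1, R2}: R2 is in the set → true
  IRB approval obtained: yes → true
  NOT is a resubmission: no → true
  support letters ≤ 2: 4 ≤ 2 is false
Combine:
[1.1.1] exactly-one(false, false) = false
[1.1] NOT false = true
[1.2.1] exactly-one(true, false) = true
[1.2] NOT true = false
[1] true OR false = true
[2.1] false OR false = false
[2.2.2] true AND false = false
[2.2] false → false (antecedent false ⇒ implication holds) = true
[2] false OR true = true
[3.1.1.1] true → true = true
[3.1.1] NOT true = false
[3.1.2] true OR true OR false = true
[3.1] false AND true = false
[3] NOT false = true
[root] true AND true AND true = true
Overall: true → funded

Funded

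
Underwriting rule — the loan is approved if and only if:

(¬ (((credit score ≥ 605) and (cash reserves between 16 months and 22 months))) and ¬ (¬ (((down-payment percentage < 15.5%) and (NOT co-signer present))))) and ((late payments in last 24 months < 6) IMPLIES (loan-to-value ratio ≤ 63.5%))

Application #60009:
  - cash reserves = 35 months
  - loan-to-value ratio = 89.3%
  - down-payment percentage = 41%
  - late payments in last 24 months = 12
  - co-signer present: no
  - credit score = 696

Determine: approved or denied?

Atomic conditions:
  credit score ≥ 605: 696 ≥ 605 is true
  cash reserves between 16 months and 22 months: 35 in [16, 22] is false
  down-payment percentage < 15.5%: 41 < 15.5 is false
  NOT co-signer present: no → true
  late payments in last 24 months < 6: 12 < 6 is false
  loan-to-value ratio ≤ 63.5%: 89.3 ≤ 63.5 is false
Combine:
[1.1.1] true AND false = false
[1.1] NOT false = true
[1.2.1.1] false AND true = false
[1.2.1] NOT false = true
[1.2] NOT true = false
[1] true AND false = false
[2] false → false (antecedent false ⇒ implication holds) = true
[root] false AND true = false
Overall: false → denied

Denied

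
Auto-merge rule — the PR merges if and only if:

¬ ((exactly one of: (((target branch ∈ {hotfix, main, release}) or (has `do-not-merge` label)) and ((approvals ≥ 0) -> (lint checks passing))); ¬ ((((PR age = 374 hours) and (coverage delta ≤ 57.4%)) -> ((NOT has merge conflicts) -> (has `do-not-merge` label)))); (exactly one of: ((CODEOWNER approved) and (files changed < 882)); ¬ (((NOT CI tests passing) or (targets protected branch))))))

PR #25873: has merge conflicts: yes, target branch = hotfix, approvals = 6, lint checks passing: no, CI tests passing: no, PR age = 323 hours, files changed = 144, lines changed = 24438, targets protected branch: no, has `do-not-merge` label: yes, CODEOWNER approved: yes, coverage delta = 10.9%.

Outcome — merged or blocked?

Blocked

Atomic conditions:
  target branch ∈ {hotfix, main, release}: hotfix is in the set → true
  has `do-not-merge` label: yes → true
  approvals ≥ 0: 6 ≥ 0 is true
  lint checks passing: no → false
  PR age = 374 hours: 323 == 374 is false
  coverage delta ≤ 57.4%: 10.9 ≤ 57.4 is true
  NOT has merge conflicts: yes → false
  CODEOWNER approved: yes → true
  files changed < 882: 144 < 882 is true
  NOT CI tests passing: no → true
  targets protected branch: no → false
Combine:
[1.1.1] true OR true = true
[1.1.2] true → false = false
[1.1] true AND false = false
[1.2.1.1] false AND true = false
[1.2.1.2] false → true (antecedent false ⇒ implication holds) = true
[1.2.1] false → true (antecedent false ⇒ implication holds) = true
[1.2] NOT true = false
[1.3.1] true AND true = true
[1.3.2.1] true OR false = true
[1.3.2] NOT true = false
[1.3] exactly-one(true, false) = true
[1] exactly-one(false, false, true) = true
[root] NOT true = false
Overall: false → blocked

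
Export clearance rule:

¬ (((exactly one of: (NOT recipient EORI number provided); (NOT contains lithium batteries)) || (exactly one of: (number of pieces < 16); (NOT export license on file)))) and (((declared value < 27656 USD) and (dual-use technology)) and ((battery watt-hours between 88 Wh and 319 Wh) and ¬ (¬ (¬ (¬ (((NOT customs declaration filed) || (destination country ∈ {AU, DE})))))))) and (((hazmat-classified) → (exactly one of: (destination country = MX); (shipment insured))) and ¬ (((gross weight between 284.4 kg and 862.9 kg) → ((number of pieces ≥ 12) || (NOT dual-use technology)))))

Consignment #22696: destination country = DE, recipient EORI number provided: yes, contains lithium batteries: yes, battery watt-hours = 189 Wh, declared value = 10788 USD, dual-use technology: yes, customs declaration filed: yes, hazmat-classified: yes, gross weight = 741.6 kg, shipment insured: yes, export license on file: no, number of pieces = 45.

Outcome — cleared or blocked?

Atomic conditions:
  NOT recipient EORI number provided: yes → false
  NOT contains lithium batteries: yes → false
  number of pieces < 16: 45 < 16 is false
  NOT export license on file: no → true
  declared value < 27656 USD: 10788 < 27656 is true
  dual-use technology: yes → true
  battery watt-hours between 88 Wh and 319 Wh: 189 in [88, 319] is true
  NOT customs declaration filed: yes → false
  destination country ∈ {AU, DE}: DE is in the set → true
  hazmat-classified: yes → true
  destination country = MX: DE == MX is false
  shipment insured: yes → true
  gross weight between 284.4 kg and 862.9 kg: 741.6 in [284.4, 862.9] is true
  number of pieces ≥ 12: 45 ≥ 12 is true
  NOT dual-use technology: yes → false
Combine:
[1.1.1] exactly-one(false, false) = false
[1.1.2] exactly-one(false, true) = true
[1.1] false OR true = true
[1] NOT true = false
[2.1] true AND true = true
[2.2.2.1.1.1.1] false OR true = true
[2.2.2.1.1.1] NOT true = false
[2.2.2.1.1] NOT false = true
[2.2.2.1] NOT true = false
[2.2.2] NOT false = true
[2.2] true AND true = true
[2] true AND true = true
[3.1.2] exactly-one(false, true) = true
[3.1] true → true = true
[3.2.1.2] true OR false = true
[3.2.1] true → true = true
[3.2] NOT true = false
[3] true AND false = false
[root] false AND true AND false = false
Overall: false → blocked

Blocked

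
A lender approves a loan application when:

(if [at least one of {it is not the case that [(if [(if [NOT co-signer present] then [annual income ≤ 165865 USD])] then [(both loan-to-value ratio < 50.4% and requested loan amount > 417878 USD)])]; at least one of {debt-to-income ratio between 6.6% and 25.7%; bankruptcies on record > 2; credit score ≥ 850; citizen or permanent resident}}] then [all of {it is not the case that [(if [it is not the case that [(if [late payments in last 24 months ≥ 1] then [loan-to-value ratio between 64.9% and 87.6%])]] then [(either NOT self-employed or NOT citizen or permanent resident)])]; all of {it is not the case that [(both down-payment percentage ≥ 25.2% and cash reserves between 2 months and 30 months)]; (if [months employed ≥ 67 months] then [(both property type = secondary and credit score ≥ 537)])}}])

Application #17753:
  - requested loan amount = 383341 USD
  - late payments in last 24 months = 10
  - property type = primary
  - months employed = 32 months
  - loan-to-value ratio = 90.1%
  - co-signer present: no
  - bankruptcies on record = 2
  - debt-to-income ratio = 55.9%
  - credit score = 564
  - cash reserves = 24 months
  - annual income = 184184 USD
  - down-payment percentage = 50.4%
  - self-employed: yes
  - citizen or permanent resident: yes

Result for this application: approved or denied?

Atomic conditions:
  NOT co-signer present: no → true
  annual income ≤ 165865 USD: 184184 ≤ 165865 is false
  loan-to-value ratio < 50.4%: 90.1 < 50.4 is false
  requested loan amount > 417878 USD: 383341 > 417878 is false
  debt-to-income ratio between 6.6% and 25.7%: 55.9 in [6.6, 25.7] is false
  bankruptcies on record > 2: 2 > 2 is false
  credit score ≥ 850: 564 ≥ 850 is false
  citizen or permanent resident: yes → true
  late payments in last 24 months ≥ 1: 10 ≥ 1 is true
  loan-to-value ratio between 64.9% and 87.6%: 90.1 in [64.9, 87.6] is false
  NOT self-employed: yes → false
  NOT citizen or permanent resident: yes → false
  down-payment percentage ≥ 25.2%: 50.4 ≥ 25.2 is true
  cash reserves between 2 months and 30 months: 24 in [2, 30] is true
  months employed ≥ 67 months: 32 ≥ 67 is false
  property type = secondary: primary == secondary is false
  credit score ≥ 537: 564 ≥ 537 is true
Combine:
[1.1.1.1] true → false = false
[1.1.1.2] false AND false = false
[1.1.1] false → false (antecedent false ⇒ implication holds) = true
[1.1] NOT true = false
[1.2] false OR false OR false OR true = true
[1] false OR true = true
[2.1.1.1.1] true → false = false
[2.1.1.1] NOT false = true
[2.1.1.2] false OR false = false
[2.1.1] true → false = false
[2.1] NOT false = true
[2.2.1.1] true AND true = true
[2.2.1] NOT true = false
[2.2.2.2] false AND true = false
[2.2.2] false → false (antecedent false ⇒ implication holds) = true
[2.2] false AND true = false
[2] true AND false = false
[root] true → false = false
Overall: false → denied

Denied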